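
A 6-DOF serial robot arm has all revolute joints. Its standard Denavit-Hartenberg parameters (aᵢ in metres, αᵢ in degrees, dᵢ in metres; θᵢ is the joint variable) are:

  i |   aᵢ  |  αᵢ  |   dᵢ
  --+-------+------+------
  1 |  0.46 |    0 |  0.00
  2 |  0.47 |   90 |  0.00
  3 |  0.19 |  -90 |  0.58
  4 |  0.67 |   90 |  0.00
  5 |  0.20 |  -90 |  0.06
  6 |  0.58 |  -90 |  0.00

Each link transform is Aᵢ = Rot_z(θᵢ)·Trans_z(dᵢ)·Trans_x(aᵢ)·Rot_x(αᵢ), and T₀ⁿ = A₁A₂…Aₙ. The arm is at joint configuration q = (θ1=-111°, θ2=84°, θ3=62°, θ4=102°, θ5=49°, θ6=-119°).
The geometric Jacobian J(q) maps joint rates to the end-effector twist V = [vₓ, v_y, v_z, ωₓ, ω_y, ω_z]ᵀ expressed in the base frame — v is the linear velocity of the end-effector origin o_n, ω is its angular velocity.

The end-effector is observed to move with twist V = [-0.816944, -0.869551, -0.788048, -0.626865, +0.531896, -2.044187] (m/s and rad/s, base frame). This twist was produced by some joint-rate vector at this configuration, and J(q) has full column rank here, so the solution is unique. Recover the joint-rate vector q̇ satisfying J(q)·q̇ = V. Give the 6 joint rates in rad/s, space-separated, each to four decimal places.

-0.5470 -0.8850 0.2440 0.9530 -0.8060 -0.8140

o_n = [0.6242, -0.6730, 0.5157]
J₁: ẑ×o_n = [0.6730, 0.6242, -0.0000], ω = ẑ
J2: z=[0.0000, 0.0000, 1.0000] o=[-0.1648, -0.4294, 0.0000] → [0.2436, 0.7890, -0.0000, 0.0000, 0.0000, 1.0000]
J3: z=[-0.4540, -0.8910, 0.0000] o=[0.2539, -0.6428, 0.0000] → [-0.4595, 0.2341, 0.3436, -0.4540, -0.8910, 0.0000]
J4: z=[-0.7867, 0.4008, 0.4695] o=[0.0701, -1.2001, 0.1678] → [-0.1080, 0.5339, -0.6368, -0.7867, 0.4008, 0.4695]
J5: z=[0.5036, -0.0232, 0.8637] o=[0.3093, -0.5865, 0.0448] → [0.0638, 0.0348, -0.0363, 0.5036, -0.0232, 0.8637]
J6: z=[-0.7856, -0.4282, 0.4465] o=[0.2677, -0.4072, 0.1434] → [-0.0408, 0.4517, 0.3615, -0.7856, -0.4282, 0.4465]
q̇ = J⁺·V = [-0.5470, -0.8850, 0.2440, 0.9530, -0.8060, -0.8140]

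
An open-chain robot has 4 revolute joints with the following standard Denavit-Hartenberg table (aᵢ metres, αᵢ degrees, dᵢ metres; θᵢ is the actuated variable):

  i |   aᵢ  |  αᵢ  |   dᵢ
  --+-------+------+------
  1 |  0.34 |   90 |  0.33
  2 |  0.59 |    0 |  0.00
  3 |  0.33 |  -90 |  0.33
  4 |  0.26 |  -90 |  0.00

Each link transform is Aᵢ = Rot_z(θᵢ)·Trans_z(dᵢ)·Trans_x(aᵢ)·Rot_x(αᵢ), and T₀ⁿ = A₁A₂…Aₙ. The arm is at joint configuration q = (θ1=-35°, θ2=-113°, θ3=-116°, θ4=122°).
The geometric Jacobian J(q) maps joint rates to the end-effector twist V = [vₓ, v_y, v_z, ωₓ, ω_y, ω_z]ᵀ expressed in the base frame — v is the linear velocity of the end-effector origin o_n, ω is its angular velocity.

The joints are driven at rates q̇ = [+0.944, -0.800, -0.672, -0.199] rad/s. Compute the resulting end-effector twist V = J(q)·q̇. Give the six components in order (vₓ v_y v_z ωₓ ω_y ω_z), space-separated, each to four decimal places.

o_n = [-0.0764, -0.0802, -0.0680]
J₁: ẑ×o_n = [0.0802, -0.0764, 0.0000], ω = ẑ
J2: z=[-0.5736, -0.8192, 0.0000] o=[0.2785, -0.1950, 0.3300] → [0.3260, -0.2283, -0.3566, -0.5736, -0.8192, 0.0000]
J3: z=[-0.5736, -0.8192, 0.0000] o=[0.0897, -0.0628, -0.2131] → [-0.1188, 0.0832, -0.1261, -0.5736, -0.8192, 0.0000]
J4: z=[-0.6182, 0.4329, -0.6561] o=[-0.2770, -0.2089, 0.0360] → [0.0395, -0.1958, -0.1664, -0.6182, 0.4329, -0.6561]
V = J·q̇ = [-0.1132, 0.0935, 0.4032, 0.9673, 1.1196, 1.0746]

-0.1132 0.0935 0.4032 0.9673 1.1196 1.0746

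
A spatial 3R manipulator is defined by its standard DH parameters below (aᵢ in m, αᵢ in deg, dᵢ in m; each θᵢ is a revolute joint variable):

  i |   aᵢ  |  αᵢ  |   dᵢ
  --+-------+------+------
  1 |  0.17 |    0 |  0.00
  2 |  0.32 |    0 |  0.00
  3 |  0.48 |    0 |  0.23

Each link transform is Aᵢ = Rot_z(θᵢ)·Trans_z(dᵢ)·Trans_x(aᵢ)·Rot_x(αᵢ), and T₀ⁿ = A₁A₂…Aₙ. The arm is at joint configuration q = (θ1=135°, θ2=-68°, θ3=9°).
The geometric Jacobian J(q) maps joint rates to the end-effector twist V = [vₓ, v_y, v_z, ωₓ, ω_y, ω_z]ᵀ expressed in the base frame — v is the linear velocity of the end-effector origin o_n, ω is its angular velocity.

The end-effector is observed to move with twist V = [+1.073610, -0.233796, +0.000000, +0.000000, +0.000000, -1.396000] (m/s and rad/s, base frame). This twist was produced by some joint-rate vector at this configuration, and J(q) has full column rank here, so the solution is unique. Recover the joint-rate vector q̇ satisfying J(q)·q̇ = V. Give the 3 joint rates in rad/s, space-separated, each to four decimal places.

o_n = [0.1209, 0.8805, 0.2300]
J₁: ẑ×o_n = [-0.8805, 0.1209, 0.0000], ω = ẑ
J2: z=[0.0000, 0.0000, 1.0000] o=[-0.1202, 0.1202, 0.0000] → [-0.7603, 0.2412, 0.0000, 0.0000, 0.0000, 1.0000]
J3: z=[0.0000, 0.0000, 1.0000] o=[0.0048, 0.4148, 0.0000] → [-0.4657, 0.1161, 0.0000, 0.0000, 0.0000, 1.0000]
q̇ = J⁺·V = [-0.6310, -0.5490, -0.2160]

-0.6310 -0.5490 -0.2160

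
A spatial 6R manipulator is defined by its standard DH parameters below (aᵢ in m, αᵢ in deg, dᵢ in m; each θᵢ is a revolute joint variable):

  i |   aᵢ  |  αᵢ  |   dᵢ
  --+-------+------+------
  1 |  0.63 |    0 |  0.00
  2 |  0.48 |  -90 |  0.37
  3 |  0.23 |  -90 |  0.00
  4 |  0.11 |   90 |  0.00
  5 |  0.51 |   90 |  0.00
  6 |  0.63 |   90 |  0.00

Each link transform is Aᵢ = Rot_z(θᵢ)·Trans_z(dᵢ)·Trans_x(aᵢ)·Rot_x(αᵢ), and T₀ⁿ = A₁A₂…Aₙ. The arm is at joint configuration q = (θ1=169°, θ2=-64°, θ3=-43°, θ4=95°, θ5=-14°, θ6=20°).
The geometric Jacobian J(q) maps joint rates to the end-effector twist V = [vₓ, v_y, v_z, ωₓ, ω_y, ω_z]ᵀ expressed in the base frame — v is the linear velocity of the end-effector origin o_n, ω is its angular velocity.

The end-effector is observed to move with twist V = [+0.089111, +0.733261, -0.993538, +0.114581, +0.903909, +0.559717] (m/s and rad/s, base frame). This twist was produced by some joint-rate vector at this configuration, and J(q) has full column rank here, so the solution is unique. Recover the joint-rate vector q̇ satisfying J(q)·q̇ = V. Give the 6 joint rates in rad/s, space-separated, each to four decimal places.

o_n = [0.3926, 0.9587, 0.7981]
J₁: ẑ×o_n = [-0.9587, 0.3926, 0.0000], ω = ẑ
J2: z=[0.0000, 0.0000, 1.0000] o=[-0.6184, 0.1202, 0.0000] → [-0.8384, 1.0110, 0.0000, 0.0000, 0.0000, 1.0000]
J3: z=[-0.9659, -0.2588, 0.0000] o=[-0.7427, 0.5839, 0.3700] → [-0.1108, 0.4135, -0.0682, -0.9659, -0.2588, 0.0000]
J4: z=[-0.1765, 0.6588, -0.7314] o=[-0.7862, 0.7463, 0.5269] → [0.3340, -0.8142, -0.8140, -0.1765, 0.6588, -0.7314]
J5: z=[-0.1044, 0.7263, 0.6794] o=[-0.6785, 0.7679, 0.5203] → [0.0722, 0.7567, -0.7979, -0.1044, 0.7263, 0.6794]
J6: z=[-0.0655, -0.6867, 0.7240] o=[-0.1724, 0.7838, 0.5811] → [-0.2756, 0.4233, 0.3765, -0.0655, -0.6867, 0.7240]
q̇ = J⁺·V = [-0.5320, 0.7580, -0.3130, 0.5000, 0.8440, 0.1740]

-0.5320 0.7580 -0.3130 0.5000 0.8440 0.1740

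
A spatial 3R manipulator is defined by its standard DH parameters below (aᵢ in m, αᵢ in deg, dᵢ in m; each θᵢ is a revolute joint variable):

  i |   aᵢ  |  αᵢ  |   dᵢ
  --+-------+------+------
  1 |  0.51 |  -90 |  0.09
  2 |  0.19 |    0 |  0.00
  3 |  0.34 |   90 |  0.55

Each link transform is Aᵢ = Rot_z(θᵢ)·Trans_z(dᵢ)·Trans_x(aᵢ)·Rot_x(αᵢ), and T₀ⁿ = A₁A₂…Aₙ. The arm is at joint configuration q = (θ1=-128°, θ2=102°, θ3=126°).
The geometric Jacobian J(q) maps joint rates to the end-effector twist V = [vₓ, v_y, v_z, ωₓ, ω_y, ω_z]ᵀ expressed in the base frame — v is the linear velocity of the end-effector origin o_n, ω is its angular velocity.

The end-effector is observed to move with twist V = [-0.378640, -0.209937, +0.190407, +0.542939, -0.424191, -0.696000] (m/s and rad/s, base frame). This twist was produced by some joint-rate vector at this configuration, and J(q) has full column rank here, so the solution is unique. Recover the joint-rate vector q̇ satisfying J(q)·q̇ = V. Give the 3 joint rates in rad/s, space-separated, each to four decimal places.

o_n = [0.2838, -0.5301, 0.1568]
J₁: ẑ×o_n = [0.5301, 0.2838, -0.0000], ω = ẑ
J2: z=[0.7880, -0.6157, 0.0000] o=[-0.3140, -0.4019, 0.0900] → [-0.0411, -0.0527, 0.2670, 0.7880, -0.6157, 0.0000]
J3: z=[0.7880, -0.6157, 0.0000] o=[-0.2897, -0.3708, -0.0958] → [-0.1556, -0.1991, 0.2275, 0.7880, -0.6157, 0.0000]
q̇ = J⁺·V = [-0.6960, 0.8520, -0.1630]

-0.6960 0.8520 -0.1630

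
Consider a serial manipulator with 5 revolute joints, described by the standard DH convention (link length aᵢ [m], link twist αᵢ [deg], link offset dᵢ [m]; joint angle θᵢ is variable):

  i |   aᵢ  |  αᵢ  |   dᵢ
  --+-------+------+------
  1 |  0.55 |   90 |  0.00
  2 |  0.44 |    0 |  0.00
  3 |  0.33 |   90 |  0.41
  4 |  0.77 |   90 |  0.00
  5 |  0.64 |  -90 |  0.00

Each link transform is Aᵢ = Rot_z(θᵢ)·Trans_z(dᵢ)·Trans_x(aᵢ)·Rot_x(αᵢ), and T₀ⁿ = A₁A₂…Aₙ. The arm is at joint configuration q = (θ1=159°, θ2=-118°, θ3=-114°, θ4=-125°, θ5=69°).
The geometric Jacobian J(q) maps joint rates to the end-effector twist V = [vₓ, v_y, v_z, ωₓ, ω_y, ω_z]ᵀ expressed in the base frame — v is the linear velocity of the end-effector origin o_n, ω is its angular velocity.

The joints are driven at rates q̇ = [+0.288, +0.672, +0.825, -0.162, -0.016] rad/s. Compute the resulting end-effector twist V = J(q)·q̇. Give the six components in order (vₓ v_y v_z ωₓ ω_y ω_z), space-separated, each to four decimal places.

-0.0333 -0.1935 0.6791 0.6599 1.3404 0.1986

o_n = [-1.0464, -0.0360, -0.2123]
J₁: ẑ×o_n = [0.0360, -1.0464, 0.0000], ω = ẑ
J2: z=[0.3584, 0.9336, 0.0000] o=[-0.5135, 0.1971, 0.0000] → [-0.1982, 0.0761, 0.4140, 0.3584, 0.9336, 0.0000]
J3: z=[0.3584, 0.9336, 0.0000] o=[-0.3206, 0.1231, -0.3885] → [0.1645, -0.0631, 0.6206, 0.3584, 0.9336, 0.0000]
J4: z=[-0.7357, 0.2824, 0.6157] o=[0.0160, 0.4330, -0.1285] → [0.2651, -0.7158, 0.6451, -0.7357, 0.2824, 0.6157]
J5: z=[-0.2653, 0.7162, -0.6455] o=[-0.4639, -0.0584, -0.4765] → [0.2036, 0.4461, 0.4113, -0.2653, 0.7162, -0.6455]
V = J·q̇ = [-0.0333, -0.1935, 0.6791, 0.6599, 1.3404, 0.1986]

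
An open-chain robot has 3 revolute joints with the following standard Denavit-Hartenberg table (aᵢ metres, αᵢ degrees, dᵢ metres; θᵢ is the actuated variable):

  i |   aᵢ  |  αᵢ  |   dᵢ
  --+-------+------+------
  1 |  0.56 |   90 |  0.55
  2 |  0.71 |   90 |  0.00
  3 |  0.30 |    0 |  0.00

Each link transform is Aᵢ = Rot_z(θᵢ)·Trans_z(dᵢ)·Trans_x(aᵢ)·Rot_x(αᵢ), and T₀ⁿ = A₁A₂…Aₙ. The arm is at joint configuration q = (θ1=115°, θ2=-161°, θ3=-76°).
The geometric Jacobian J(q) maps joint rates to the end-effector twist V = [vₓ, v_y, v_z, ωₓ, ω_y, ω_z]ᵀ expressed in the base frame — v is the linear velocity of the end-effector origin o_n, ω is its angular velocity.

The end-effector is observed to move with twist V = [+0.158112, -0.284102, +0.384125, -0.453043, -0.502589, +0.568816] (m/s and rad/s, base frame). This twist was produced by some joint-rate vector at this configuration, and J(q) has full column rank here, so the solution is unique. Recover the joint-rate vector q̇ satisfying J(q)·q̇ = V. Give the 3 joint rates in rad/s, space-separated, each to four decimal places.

o_n = [-0.1878, -0.2861, 0.2952]
J₁: ẑ×o_n = [0.2861, -0.1878, 0.0000], ω = ẑ
J2: z=[0.9063, 0.4226, 0.0000] o=[-0.2367, 0.5075, 0.5500] → [-0.1077, 0.2309, -0.7399, 0.9063, 0.4226, 0.0000]
J3: z=[0.1376, -0.2951, 0.9455] o=[0.0470, -0.1009, 0.3188] → [0.1821, -0.2188, -0.0948, 0.1376, -0.2951, 0.9455]
q̇ = J⁺·V = [-0.1980, -0.6230, 0.8110]

-0.1980 -0.6230 0.8110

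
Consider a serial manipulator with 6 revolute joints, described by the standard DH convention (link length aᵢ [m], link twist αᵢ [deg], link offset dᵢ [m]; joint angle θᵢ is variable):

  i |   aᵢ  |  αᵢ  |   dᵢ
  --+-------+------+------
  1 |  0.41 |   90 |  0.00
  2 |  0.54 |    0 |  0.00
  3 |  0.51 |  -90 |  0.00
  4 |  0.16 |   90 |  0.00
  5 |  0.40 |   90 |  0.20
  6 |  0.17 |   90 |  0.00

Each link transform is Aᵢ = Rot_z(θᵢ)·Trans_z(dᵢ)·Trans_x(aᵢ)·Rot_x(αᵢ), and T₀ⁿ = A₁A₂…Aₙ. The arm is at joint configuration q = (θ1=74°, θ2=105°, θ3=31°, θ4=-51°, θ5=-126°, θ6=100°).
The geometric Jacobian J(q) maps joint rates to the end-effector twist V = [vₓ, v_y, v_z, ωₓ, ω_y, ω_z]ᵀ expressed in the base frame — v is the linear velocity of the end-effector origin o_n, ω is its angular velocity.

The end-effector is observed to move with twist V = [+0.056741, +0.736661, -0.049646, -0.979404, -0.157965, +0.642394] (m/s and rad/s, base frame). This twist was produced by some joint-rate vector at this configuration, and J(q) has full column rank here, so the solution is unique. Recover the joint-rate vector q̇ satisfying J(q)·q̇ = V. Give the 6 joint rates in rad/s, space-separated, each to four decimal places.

o_n = [0.2737, 0.2785, 0.8679]
J₁: ẑ×o_n = [-0.2785, 0.2737, 0.0000], ω = ẑ
J2: z=[0.9613, -0.2756, 0.0000] o=[0.1130, 0.3941, 0.0000] → [-0.2392, -0.8343, -0.0669, 0.9613, -0.2756, 0.0000]
J3: z=[0.9613, -0.2756, 0.0000] o=[0.0745, 0.2598, 0.5216] → [-0.0954, -0.3329, 0.0729, 0.9613, -0.2756, 0.0000]
J4: z=[-0.1915, -0.6677, -0.7193] o=[-0.0266, -0.0929, 0.8759] → [0.2725, -0.2176, 0.1294, -0.1915, -0.6677, -0.7193]
J5: z=[0.7590, 0.3639, -0.5399] o=[0.0729, -0.1968, 0.9458] → [0.2282, -0.0492, 0.2877, 0.7590, 0.3639, -0.5399]
J6: z=[-0.6160, 0.1329, -0.7765] o=[0.1404, 0.2448, 0.9679] → [0.0129, -0.1651, -0.0385, -0.6160, 0.1329, -0.7765]
q̇ = J⁺·V = [0.2940, -0.7030, -0.1280, 0.2540, -0.4660, -0.3600]

0.2940 -0.7030 -0.1280 0.2540 -0.4660 -0.3600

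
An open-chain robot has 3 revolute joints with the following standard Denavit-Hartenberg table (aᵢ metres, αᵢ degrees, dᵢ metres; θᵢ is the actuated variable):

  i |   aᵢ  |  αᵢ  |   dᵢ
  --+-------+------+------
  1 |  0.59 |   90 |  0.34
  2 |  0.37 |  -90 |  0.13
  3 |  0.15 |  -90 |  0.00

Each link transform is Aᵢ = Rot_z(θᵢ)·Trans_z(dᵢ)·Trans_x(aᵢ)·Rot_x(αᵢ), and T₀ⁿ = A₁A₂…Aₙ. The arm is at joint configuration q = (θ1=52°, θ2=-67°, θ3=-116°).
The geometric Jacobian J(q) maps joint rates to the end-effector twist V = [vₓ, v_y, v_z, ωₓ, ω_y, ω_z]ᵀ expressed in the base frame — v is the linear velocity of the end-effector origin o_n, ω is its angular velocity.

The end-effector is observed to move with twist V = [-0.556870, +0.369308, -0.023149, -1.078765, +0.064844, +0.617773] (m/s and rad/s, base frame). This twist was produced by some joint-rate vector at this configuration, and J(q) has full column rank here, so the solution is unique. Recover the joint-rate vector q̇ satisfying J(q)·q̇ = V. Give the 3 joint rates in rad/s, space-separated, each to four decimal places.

o_n = [0.6451, 0.3956, 0.0599]
J₁: ẑ×o_n = [-0.3956, 0.6451, 0.0000], ω = ẑ
J2: z=[0.7880, -0.6157, 0.0000] o=[0.3632, 0.4649, 0.3400] → [0.1724, 0.2207, 0.1189, 0.7880, -0.6157, 0.0000]
J3: z=[0.5667, 0.7254, 0.3907] o=[0.5547, 0.4988, -0.0006] → [0.0842, 0.0010, -0.1241, 0.5667, 0.7254, 0.3907]
q̇ = J⁺·V = [0.8780, -0.8900, -0.6660]

0.8780 -0.8900 -0.6660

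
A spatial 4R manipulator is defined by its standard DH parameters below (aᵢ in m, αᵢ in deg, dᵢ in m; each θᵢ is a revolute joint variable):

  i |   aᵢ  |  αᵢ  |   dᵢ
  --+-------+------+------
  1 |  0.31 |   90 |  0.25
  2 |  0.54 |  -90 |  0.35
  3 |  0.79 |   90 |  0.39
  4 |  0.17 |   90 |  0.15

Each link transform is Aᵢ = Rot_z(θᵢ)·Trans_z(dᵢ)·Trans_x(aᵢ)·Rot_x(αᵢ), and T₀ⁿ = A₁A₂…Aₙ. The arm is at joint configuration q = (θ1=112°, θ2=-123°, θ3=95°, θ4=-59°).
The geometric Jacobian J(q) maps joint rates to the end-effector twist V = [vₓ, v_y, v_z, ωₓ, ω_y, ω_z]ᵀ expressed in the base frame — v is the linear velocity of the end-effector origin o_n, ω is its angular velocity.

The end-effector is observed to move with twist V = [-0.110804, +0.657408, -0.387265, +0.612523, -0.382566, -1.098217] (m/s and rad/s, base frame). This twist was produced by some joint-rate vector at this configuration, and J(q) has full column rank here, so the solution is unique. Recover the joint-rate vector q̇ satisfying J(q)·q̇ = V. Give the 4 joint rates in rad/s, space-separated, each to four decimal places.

-0.9680 0.4620 -0.4190 0.4290

o_n = [-0.5660, -0.0334, -0.3971]
J₁: ẑ×o_n = [0.0334, -0.5660, 0.0000], ω = ẑ
J2: z=[0.9272, 0.3746, 0.0000] o=[-0.1161, 0.2874, 0.2500] → [-0.2424, 0.6000, -0.1290, 0.9272, 0.3746, 0.0000]
J3: z=[-0.3142, 0.7776, -0.5446] o=[0.3186, 0.1458, -0.2029] → [-0.2487, 0.4207, 0.7441, -0.3142, 0.7776, -0.5446]
J4: z=[0.1224, -0.5357, -0.8355] o=[-0.5477, 0.1891, -0.3575] → [-0.1647, 0.0201, -0.0370, 0.1224, -0.5357, -0.8355]
q̇ = J⁺·V = [-0.9680, 0.4620, -0.4190, 0.4290]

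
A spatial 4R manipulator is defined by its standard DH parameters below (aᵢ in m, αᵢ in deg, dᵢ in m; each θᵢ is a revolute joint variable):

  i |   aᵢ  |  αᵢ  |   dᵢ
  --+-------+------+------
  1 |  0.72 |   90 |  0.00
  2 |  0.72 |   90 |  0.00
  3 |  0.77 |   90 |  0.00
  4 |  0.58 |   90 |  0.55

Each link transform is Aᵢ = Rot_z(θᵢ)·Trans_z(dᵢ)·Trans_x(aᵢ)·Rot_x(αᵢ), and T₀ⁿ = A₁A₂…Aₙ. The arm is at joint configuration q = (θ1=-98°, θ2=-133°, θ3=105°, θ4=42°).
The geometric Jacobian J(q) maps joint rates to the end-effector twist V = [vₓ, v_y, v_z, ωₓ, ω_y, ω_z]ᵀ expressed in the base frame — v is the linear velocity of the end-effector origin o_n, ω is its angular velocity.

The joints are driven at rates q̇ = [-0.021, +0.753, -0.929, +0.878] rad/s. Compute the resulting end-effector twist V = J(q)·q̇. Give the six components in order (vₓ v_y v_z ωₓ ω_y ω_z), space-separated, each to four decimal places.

o_n = [-1.2612, 0.3845, -0.4231]
J₁: ẑ×o_n = [-0.3845, -1.2612, 0.0000], ω = ẑ
J2: z=[-0.9903, 0.1392, 0.0000] o=[-0.1002, -0.7130, 0.0000] → [-0.0589, -0.4190, -0.9252, -0.9903, 0.1392, 0.0000]
J3: z=[0.1018, 0.7242, 0.6820] o=[-0.0319, -0.2267, -0.5266] → [-0.3419, -0.8489, 0.9526, 0.1018, 0.7242, 0.6820]
J4: z=[-0.1646, 0.6884, -0.7064] o=[-0.7873, -0.2578, -0.3808] → [0.4246, 0.3278, 0.2205, -0.1646, 0.6884, -0.7064]
V = J·q̇ = [0.6542, 0.7875, -1.3880, -0.9848, 0.0364, -1.2748]

0.6542 0.7875 -1.3880 -0.9848 0.0364 -1.2748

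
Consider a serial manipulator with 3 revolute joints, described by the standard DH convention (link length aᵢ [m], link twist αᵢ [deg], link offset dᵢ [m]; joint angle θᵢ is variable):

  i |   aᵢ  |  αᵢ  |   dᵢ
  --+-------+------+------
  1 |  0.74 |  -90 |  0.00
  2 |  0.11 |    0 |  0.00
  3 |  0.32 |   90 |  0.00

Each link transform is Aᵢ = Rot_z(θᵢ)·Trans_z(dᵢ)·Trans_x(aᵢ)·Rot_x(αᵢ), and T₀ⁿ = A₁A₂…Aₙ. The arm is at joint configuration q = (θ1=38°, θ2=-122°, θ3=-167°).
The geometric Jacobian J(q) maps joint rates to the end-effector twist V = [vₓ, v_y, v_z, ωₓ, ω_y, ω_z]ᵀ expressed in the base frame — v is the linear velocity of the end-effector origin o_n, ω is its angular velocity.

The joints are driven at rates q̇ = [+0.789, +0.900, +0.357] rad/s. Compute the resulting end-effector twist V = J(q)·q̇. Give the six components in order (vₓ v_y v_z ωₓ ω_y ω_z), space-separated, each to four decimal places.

-0.6153 0.3062 -0.0785 -0.7739 0.9905 0.7890

o_n = [0.6193, 0.4838, -0.2093]
J₁: ẑ×o_n = [-0.4838, 0.6193, 0.0000], ω = ẑ
J2: z=[-0.6157, 0.7880, 0.0000] o=[0.5831, 0.4556, 0.0000] → [-0.1649, -0.1288, -0.0459, -0.6157, 0.7880, 0.0000]
J3: z=[-0.6157, 0.7880, 0.0000] o=[0.5372, 0.4197, 0.0933] → [-0.2384, -0.1863, -0.1042, -0.6157, 0.7880, 0.0000]
V = J·q̇ = [-0.6153, 0.3062, -0.0785, -0.7739, 0.9905, 0.7890]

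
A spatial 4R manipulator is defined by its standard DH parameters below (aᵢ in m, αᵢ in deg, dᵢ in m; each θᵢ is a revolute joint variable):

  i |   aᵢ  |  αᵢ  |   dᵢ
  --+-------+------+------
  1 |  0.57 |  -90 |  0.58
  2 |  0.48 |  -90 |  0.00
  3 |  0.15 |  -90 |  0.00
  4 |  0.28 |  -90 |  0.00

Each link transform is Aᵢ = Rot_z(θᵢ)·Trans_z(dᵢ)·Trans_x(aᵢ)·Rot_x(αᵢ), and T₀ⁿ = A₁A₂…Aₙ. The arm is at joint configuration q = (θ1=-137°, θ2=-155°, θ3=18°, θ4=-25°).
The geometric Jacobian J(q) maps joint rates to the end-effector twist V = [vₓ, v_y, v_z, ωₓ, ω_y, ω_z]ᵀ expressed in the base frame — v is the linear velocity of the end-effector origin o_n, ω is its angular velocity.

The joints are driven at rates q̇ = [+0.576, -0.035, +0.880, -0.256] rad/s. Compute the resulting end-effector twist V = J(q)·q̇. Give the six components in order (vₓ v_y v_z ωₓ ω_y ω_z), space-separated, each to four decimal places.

-0.4406 0.1668 -0.0254 -0.0774 -0.3572 1.4070

o_n = [0.0341, 0.2024, 1.0524]
J₁: ẑ×o_n = [-0.2024, 0.0341, 0.0000], ω = ẑ
J2: z=[0.6820, -0.7314, 0.0000] o=[-0.4169, -0.3887, 0.5800] → [-0.3455, -0.3222, 0.7330, 0.6820, -0.7314, 0.0000]
J3: z=[-0.3091, -0.2882, 0.9063] o=[-0.0987, -0.0921, 0.7829] → [-0.3446, 0.2037, -0.0527, -0.3091, -0.2882, 0.9063]
J4: z=[-0.8534, 0.5046, -0.1306] o=[-0.0358, 0.0300, 0.8431] → [0.1281, 0.1694, -0.1824, -0.8534, 0.5046, -0.1306]
V = J·q̇ = [-0.4406, 0.1668, -0.0254, -0.0774, -0.3572, 1.4070]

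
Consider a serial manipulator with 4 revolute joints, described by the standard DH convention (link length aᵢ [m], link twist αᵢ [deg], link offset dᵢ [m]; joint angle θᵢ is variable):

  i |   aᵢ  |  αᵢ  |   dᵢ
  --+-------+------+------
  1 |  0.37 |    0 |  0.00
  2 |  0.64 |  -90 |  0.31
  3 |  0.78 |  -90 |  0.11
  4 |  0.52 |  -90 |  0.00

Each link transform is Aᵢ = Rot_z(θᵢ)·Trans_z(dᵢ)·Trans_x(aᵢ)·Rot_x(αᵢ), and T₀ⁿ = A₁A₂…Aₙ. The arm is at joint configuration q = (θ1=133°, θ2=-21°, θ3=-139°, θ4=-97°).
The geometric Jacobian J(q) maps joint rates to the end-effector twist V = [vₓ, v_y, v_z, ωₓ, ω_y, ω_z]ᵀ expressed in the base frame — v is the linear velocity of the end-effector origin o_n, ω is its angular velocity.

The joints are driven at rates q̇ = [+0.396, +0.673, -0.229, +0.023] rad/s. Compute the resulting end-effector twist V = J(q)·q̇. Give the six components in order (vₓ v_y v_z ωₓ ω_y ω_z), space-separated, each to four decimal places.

0.0876 -0.8689 -0.1161 0.2067 0.0998 1.0864

o_n = [-0.8700, 0.1280, 0.7802]
J₁: ẑ×o_n = [-0.1280, -0.8700, 0.0000], ω = ẑ
J2: z=[0.0000, 0.0000, 1.0000] o=[-0.2523, 0.2706, 0.0000] → [0.1426, -0.6177, 0.0000, 0.0000, 0.0000, 1.0000]
J3: z=[-0.9272, -0.3746, 0.0000] o=[-0.4921, 0.8640, 0.3100] → [-0.1761, 0.4359, 0.5408, -0.9272, -0.3746, 0.0000]
J4: z=[-0.2458, 0.6083, 0.7547] o=[-0.3736, 0.2770, 0.8217] → [0.0872, -0.3849, 0.3386, -0.2458, 0.6083, 0.7547]
V = J·q̇ = [0.0876, -0.8689, -0.1161, 0.2067, 0.0998, 1.0864]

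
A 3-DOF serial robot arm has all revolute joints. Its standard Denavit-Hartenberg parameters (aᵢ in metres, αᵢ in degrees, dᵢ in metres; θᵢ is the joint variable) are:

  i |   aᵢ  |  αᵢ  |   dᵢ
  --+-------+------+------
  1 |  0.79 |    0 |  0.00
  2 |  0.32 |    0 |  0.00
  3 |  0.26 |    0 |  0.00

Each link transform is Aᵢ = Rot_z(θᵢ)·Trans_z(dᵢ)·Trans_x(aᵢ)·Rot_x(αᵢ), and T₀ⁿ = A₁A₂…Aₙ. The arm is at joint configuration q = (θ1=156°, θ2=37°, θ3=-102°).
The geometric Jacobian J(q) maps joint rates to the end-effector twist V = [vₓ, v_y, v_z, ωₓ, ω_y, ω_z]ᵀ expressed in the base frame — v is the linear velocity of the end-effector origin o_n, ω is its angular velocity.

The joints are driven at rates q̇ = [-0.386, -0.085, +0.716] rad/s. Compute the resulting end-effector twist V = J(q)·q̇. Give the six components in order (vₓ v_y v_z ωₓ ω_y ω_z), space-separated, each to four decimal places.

o_n = [-1.0380, 0.5093, 0.0000]
J₁: ẑ×o_n = [-0.5093, -1.0380, 0.0000], ω = ẑ
J2: z=[0.0000, 0.0000, 1.0000] o=[-0.7217, 0.3213, 0.0000] → [-0.1880, -0.3163, 0.0000, 0.0000, 0.0000, 1.0000]
J3: z=[0.0000, 0.0000, 1.0000] o=[-1.0335, 0.2493, 0.0000] → [-0.2600, -0.0045, 0.0000, 0.0000, 0.0000, 1.0000]
V = J·q̇ = [0.0264, 0.4243, 0.0000, 0.0000, 0.0000, 0.2450]

0.0264 0.4243 0.0000 0.0000 0.0000 0.2450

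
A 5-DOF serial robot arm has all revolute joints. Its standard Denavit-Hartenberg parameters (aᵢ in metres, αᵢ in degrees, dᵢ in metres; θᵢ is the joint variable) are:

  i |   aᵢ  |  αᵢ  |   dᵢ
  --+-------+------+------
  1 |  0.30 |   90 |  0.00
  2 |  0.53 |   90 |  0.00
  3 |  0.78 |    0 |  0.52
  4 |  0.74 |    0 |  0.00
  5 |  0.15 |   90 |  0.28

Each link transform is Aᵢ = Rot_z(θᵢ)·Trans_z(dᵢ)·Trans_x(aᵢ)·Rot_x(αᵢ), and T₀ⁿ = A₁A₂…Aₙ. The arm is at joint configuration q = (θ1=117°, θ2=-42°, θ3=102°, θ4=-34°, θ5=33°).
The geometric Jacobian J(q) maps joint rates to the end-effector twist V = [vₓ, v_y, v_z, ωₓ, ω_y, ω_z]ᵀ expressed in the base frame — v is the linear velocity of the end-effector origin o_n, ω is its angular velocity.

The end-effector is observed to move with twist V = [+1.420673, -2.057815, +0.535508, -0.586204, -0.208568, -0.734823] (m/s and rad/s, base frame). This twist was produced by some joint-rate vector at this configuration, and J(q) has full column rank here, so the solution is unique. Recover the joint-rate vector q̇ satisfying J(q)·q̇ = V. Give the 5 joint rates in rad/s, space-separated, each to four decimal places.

o_n = [1.3212, 0.9232, -1.0070]
J₁: ẑ×o_n = [-0.9232, 1.3212, 0.0000], ω = ẑ
J2: z=[0.8910, 0.4540, 0.0000] o=[-0.1362, 0.2673, 0.0000] → [-0.4572, 0.8972, -0.0772, 0.8910, 0.4540, 0.0000]
J3: z=[0.3038, -0.5962, -0.7431] o=[-0.3150, 0.6182, -0.3546] → [0.6156, -1.0178, 1.0681, 0.3038, -0.5962, -0.7431]
J4: z=[0.3038, -0.5962, -0.7431] o=[0.5775, 0.5472, -0.6326] → [0.5027, -0.4390, 0.5576, 0.3038, -0.5962, -0.7431]
J5: z=[0.3038, -0.5962, -0.7431] o=[1.0953, 1.0423, -0.8180] → [0.0242, -0.1105, 0.0985, 0.3038, -0.5962, -0.7431]
q̇ = J⁺·V = [-0.8240, -0.6170, 0.3340, 0.3830, -0.8370]

-0.8240 -0.6170 0.3340 0.3830 -0.8370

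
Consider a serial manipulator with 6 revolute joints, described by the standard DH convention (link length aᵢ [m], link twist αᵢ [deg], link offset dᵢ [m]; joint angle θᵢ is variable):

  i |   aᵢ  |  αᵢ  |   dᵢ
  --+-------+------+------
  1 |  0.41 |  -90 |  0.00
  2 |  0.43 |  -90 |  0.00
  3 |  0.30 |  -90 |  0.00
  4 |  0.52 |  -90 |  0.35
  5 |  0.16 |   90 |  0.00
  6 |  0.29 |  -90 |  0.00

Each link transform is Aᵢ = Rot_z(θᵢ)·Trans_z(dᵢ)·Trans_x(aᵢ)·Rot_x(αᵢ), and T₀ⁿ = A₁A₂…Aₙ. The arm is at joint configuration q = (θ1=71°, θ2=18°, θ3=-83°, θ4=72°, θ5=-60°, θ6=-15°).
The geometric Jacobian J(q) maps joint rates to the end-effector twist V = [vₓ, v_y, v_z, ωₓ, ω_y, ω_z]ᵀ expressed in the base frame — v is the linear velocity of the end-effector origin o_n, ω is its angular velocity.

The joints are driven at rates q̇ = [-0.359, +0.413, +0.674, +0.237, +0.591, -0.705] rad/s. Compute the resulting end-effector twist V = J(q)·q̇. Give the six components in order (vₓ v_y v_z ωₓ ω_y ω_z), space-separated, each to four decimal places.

1.1837 0.1453 -0.4350 -0.0940 -0.0995 -0.2246

o_n = [0.1035, 1.8565, 0.2676]
J₁: ẑ×o_n = [-1.8565, 0.1035, 0.0000], ω = ẑ
J2: z=[-0.9455, 0.3256, 0.0000] o=[0.1335, 0.3877, 0.0000] → [0.0871, 0.2530, -1.3790, -0.9455, 0.3256, 0.0000]
J3: z=[-0.1006, -0.2922, -0.9511] o=[0.2666, 0.7743, -0.1329] → [0.9121, 0.1954, -0.1565, -0.1006, -0.2922, -0.9511]
J4: z=[0.4226, 0.8529, -0.3067] o=[-0.0036, 0.9042, -0.1442] → [0.6433, -0.2069, 0.3110, 0.4226, 0.8529, -0.3067]
J5: z=[0.8877, -0.3213, 0.3297] o=[0.0493, 1.4167, 0.2128] → [-0.1626, -0.0308, 0.4078, 0.8877, -0.3213, 0.3297]
J6: z=[0.3695, 0.0700, -0.9266] o=[0.0933, 1.5678, 0.2417] → [0.2693, -0.0191, 0.1059, 0.3695, 0.0700, -0.9266]
V = J·q̇ = [1.1837, 0.1453, -0.4350, -0.0940, -0.0995, -0.2246]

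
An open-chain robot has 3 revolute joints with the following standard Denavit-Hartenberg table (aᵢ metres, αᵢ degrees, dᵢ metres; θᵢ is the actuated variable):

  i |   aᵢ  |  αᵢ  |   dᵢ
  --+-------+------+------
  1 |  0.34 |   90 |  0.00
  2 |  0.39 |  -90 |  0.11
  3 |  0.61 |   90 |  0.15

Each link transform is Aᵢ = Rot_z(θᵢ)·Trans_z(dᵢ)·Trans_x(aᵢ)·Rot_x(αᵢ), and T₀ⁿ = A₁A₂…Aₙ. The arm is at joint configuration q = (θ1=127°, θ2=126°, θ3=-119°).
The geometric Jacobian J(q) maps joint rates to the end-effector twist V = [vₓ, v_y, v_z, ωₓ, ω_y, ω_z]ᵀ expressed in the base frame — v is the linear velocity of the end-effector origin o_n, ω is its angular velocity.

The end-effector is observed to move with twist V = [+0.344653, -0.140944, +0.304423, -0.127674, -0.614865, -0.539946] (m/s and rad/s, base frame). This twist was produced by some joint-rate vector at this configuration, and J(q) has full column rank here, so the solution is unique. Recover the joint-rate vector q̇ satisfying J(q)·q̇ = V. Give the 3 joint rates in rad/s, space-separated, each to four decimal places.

-0.2390 -0.4720 0.5120

o_n = [0.4157, 0.5176, -0.0119]
J₁: ẑ×o_n = [-0.5176, 0.4157, 0.0000], ω = ẑ
J2: z=[0.7986, 0.6018, 0.0000] o=[-0.2046, 0.2715, 0.0000] → [-0.0072, 0.0095, -0.1768, 0.7986, 0.6018, 0.0000]
J3: z=[0.4869, -0.6461, -0.5878] o=[0.0212, 0.1547, 0.3155] → [0.4249, -0.0725, 0.4316, 0.4869, -0.6461, -0.5878]
q̇ = J⁺·V = [-0.2390, -0.4720, 0.5120]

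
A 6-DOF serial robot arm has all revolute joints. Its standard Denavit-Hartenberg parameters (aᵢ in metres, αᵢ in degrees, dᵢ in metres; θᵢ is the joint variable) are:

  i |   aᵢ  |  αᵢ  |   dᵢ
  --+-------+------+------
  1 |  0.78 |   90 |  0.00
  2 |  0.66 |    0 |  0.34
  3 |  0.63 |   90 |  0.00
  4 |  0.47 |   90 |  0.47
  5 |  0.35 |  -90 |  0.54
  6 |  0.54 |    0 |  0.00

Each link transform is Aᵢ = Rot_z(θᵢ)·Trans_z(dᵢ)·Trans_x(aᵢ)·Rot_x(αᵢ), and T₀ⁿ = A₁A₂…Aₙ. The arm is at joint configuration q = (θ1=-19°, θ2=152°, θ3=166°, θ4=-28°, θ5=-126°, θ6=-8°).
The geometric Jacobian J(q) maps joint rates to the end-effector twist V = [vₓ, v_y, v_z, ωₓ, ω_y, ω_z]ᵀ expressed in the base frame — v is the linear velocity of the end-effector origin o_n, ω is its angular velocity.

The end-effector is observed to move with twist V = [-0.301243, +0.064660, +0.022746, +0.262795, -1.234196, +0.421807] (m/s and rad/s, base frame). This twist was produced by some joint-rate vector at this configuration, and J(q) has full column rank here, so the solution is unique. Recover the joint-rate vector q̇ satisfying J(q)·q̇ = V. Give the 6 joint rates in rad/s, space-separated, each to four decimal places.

0.6050 0.5360 0.5640 0.0960 -0.2680 0.6720

o_n = [0.6092, -0.0198, 0.2938]
J₁: ẑ×o_n = [0.0198, 0.6092, -0.0000], ω = ẑ
J2: z=[-0.3256, -0.9455, 0.0000] o=[0.7375, -0.2539, 0.0000] → [-0.2777, 0.0956, -0.1976, -0.3256, -0.9455, 0.0000]
J3: z=[-0.3256, -0.9455, 0.0000] o=[0.0758, -0.3857, 0.3099] → [0.0152, -0.0052, 0.3852, -0.3256, -0.9455, 0.0000]
J4: z=[-0.6327, 0.2178, -0.7431] o=[0.5185, -0.5381, -0.1117] → [0.4735, 0.1891, -0.3477, -0.6327, 0.2178, -0.7431]
J5: z=[-0.0424, 0.9484, 0.3141] o=[0.5846, -0.3275, -0.7387] → [0.8825, 0.0515, -0.0364, -0.0424, 0.9484, 0.3141]
J6: z=[0.9975, 0.0582, -0.0412] o=[0.5817, 0.0756, -0.2371] → [0.0270, -0.5306, -0.0967, 0.9975, 0.0582, -0.0412]
q̇ = J⁺·V = [0.6050, 0.5360, 0.5640, 0.0960, -0.2680, 0.6720]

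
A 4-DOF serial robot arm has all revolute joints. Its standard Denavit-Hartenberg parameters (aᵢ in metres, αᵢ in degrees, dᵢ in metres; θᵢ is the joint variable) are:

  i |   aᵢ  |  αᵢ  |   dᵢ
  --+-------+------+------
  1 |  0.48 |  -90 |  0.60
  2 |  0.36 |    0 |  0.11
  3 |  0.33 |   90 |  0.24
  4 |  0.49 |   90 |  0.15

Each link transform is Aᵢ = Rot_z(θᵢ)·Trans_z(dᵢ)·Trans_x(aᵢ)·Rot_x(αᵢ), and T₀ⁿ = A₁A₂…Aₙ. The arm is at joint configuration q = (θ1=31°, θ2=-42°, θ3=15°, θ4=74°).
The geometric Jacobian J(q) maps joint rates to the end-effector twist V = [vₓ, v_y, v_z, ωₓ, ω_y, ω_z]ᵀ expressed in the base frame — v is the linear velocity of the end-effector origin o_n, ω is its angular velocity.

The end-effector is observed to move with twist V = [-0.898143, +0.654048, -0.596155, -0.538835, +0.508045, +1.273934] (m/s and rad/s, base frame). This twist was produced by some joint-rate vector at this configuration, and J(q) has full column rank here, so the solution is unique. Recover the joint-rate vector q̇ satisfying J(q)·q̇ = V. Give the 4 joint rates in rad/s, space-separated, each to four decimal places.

0.8810 0.9530 -0.2400 0.4410

o_n = [0.5147, 1.2671, 1.1857]
J₁: ẑ×o_n = [-1.2671, 0.5147, 0.0000], ω = ẑ
J2: z=[-0.5150, 0.8572, 0.0000] o=[0.4114, 0.2472, 0.6000] → [0.5020, 0.3016, -0.6138, -0.5150, 0.8572, 0.0000]
J3: z=[-0.5150, 0.8572, 0.0000] o=[0.5841, 0.4793, 0.8409] → [0.2955, 0.1776, -0.3463, -0.5150, 0.8572, 0.0000]
J4: z=[-0.3891, -0.2338, 0.8910] o=[0.7125, 0.8365, 0.9907] → [-0.4293, -0.1004, -0.2138, -0.3891, -0.2338, 0.8910]
q̇ = J⁺·V = [0.8810, 0.9530, -0.2400, 0.4410]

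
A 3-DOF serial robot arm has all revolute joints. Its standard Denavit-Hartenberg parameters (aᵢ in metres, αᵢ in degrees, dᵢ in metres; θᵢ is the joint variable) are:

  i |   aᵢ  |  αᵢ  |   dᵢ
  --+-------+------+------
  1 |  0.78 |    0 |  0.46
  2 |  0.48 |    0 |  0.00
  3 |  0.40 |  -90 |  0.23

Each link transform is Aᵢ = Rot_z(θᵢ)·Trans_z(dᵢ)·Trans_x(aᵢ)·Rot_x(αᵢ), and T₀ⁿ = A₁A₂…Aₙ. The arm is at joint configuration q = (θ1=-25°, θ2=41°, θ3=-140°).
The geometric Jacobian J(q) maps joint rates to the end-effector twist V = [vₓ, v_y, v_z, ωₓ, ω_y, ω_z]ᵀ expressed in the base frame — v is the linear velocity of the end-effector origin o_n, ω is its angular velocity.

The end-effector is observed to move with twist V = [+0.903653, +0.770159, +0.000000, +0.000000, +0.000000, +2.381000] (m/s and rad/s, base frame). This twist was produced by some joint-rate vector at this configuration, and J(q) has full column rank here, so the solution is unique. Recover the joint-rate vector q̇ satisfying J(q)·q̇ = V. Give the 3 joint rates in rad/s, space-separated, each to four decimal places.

0.9160 0.5040 0.9610

o_n = [0.9446, -0.5290, 0.6900]
J₁: ẑ×o_n = [0.5290, 0.9446, -0.0000], ω = ẑ
J2: z=[0.0000, 0.0000, 1.0000] o=[0.7069, -0.3296, 0.4600] → [0.1993, 0.2377, -0.0000, 0.0000, 0.0000, 1.0000]
J3: z=[0.0000, 0.0000, 1.0000] o=[1.1683, -0.1973, 0.4600] → [0.3316, -0.2237, 0.0000, 0.0000, 0.0000, 1.0000]
q̇ = J⁺·V = [0.9160, 0.5040, 0.9610]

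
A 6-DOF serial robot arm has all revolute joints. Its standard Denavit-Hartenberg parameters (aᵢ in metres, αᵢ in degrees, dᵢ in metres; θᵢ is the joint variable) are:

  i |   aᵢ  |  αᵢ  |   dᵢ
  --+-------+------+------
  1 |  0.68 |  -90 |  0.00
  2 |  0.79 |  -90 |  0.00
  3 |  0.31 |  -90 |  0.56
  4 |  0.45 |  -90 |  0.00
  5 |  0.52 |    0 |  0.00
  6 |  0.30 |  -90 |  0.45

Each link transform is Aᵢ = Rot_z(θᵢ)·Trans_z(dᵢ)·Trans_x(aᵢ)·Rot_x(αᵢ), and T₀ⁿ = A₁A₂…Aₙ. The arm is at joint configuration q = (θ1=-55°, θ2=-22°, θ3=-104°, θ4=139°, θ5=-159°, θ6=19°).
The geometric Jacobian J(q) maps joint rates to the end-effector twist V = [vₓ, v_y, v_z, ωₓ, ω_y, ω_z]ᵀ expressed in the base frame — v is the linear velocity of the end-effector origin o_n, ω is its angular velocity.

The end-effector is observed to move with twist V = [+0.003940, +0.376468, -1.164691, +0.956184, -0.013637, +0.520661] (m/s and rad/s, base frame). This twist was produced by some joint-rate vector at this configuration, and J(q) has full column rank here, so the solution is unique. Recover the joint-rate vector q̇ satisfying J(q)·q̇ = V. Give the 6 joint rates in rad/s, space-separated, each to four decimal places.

-0.1580 0.9620 -0.8430 0.7050 0.9200 -0.3590

o_n = [1.4549, -1.5542, -0.5812]
J₁: ẑ×o_n = [1.5542, 1.4549, -0.0000], ω = ẑ
J2: z=[0.8192, 0.5736, 0.0000] o=[0.3900, -0.5570, 0.0000] → [-0.3334, 0.4761, -1.4276, 0.8192, 0.5736, 0.0000]
J3: z=[0.2149, -0.3069, -0.9272] o=[0.8102, -1.1570, 0.2959] → [-0.0991, -0.4093, 0.1125, 0.2149, -0.3069, -0.9272]
J4: z=[0.7142, -0.5982, 0.3635] o=[1.1370, -1.0994, -0.2514] → [0.3626, 0.3511, -0.1347, 0.7142, -0.5982, 0.3635]
J5: z=[-0.2749, -0.7173, -0.6403] o=[0.8473, -1.2602, 0.0531] → [0.2667, -0.5634, 0.5166, -0.2749, -0.7173, -0.6403]
J6: z=[-0.2749, -0.7173, -0.6403] o=[1.2929, -1.1982, -0.2076] → [0.0400, -0.2064, 0.2140, -0.2749, -0.7173, -0.6403]
q̇ = J⁺·V = [-0.1580, 0.9620, -0.8430, 0.7050, 0.9200, -0.3590]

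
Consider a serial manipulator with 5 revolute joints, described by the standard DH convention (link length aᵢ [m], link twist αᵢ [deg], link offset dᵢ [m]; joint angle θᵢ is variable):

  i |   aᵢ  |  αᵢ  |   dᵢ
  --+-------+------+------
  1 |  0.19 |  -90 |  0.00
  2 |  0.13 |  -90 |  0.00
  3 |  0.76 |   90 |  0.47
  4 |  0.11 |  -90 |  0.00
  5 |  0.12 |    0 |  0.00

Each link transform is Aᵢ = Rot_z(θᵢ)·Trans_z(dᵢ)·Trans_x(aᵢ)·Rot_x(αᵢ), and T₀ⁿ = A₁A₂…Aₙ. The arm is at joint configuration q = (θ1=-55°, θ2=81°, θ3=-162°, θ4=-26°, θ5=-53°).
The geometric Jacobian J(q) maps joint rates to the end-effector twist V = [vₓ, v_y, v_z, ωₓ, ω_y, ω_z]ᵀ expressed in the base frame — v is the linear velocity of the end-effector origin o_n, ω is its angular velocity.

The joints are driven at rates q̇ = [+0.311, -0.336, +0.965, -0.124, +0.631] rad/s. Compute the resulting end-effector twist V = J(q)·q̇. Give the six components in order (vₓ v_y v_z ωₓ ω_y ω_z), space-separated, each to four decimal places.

0.5537 0.6648 -0.3204 -0.9968 1.1924 0.2933

o_n = [-0.0227, 0.3712, 0.7076]
J₁: ẑ×o_n = [-0.3712, -0.0227, 0.0000], ω = ẑ
J2: z=[0.8192, 0.5736, 0.0000] o=[0.1090, -0.1556, 0.0000] → [0.4058, -0.5796, 0.5071, 0.8192, 0.5736, 0.0000]
J3: z=[-0.5665, 0.8091, -0.1564] o=[0.1206, -0.1723, -0.1284] → [0.7614, 0.4960, -0.1919, -0.5665, 0.8091, -0.1564]
J4: z=[-0.8068, -0.5059, 0.3052] o=[-0.0181, 0.4353, 0.5120] → [-0.0794, 0.1564, 0.0494, -0.8068, -0.5059, 0.3052]
J5: z=[-0.4356, 0.8583, 0.2712] o=[0.0258, 0.4259, 0.6124] → [0.0965, 0.0283, 0.0654, -0.4356, 0.8583, 0.2712]
V = J·q̇ = [0.5537, 0.6648, -0.3204, -0.9968, 1.1924, 0.2933]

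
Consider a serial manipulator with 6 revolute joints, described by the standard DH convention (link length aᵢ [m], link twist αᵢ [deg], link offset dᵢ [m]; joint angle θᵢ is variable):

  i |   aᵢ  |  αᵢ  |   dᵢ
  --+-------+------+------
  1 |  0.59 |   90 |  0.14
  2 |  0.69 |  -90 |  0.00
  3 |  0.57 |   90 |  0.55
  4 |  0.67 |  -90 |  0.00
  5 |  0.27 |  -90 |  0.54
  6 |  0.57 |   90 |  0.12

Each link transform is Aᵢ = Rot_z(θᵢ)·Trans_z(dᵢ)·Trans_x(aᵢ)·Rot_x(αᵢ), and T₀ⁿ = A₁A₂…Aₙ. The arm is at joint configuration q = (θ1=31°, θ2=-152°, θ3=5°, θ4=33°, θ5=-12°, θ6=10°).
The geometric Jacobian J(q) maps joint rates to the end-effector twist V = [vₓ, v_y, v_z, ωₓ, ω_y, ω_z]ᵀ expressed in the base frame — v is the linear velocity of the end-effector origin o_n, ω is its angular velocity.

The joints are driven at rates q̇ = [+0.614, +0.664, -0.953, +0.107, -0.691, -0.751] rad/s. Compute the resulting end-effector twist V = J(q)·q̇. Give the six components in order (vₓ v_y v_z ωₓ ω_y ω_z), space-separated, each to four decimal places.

o_n = [-0.5648, -0.2417, -2.4694]
J₁: ẑ×o_n = [0.2417, -0.5648, 0.0000], ω = ẑ
J2: z=[0.5150, -0.8572, 0.0000] o=[0.5057, 0.3039, 0.1400] → [2.2367, 1.3440, -1.1986, 0.5150, -0.8572, 0.0000]
J3: z=[0.4024, 0.2418, -0.8829] o=[-0.0165, -0.0099, -0.1839] → [-0.7573, 1.4039, 0.0393, 0.4024, 0.2418, -0.8829]
J4: z=[0.4471, -0.8935, -0.0409] o=[-0.2505, -0.0926, -0.9361] → [1.3639, 0.6984, -0.3476, 0.4471, -0.8935, -0.0409]
J5: z=[0.7726, 0.4088, -0.4858] o=[-0.5525, -0.2169, -1.5211] → [-0.3997, 0.7386, -0.0141, 0.7726, 0.4088, -0.4858]
J6: z=[-0.5311, 0.8354, -0.1415] o=[-0.2293, -0.0953, -2.0163] → [-0.3992, -0.1931, 0.3581, -0.5311, 0.8354, -0.1415]
V = J·q̇ = [3.0773, -1.0829, -1.1297, -0.1287, -1.8051, 1.8930]

3.0773 -1.0829 -1.1297 -0.1287 -1.8051 1.8930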